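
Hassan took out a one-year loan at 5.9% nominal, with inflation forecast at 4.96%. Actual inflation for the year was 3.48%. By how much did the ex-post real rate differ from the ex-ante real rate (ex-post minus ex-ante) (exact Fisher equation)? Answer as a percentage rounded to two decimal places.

1.44%

Ex-ante: (1 + 0.0590)/(1 + 0.0496) − 1 = 0.8956%
Ex-post: (1 + 0.0590)/(1 + 0.0348) − 1 = 2.3386%
Difference (ex-post − ex-ante) = 1.4430% → 1.44%.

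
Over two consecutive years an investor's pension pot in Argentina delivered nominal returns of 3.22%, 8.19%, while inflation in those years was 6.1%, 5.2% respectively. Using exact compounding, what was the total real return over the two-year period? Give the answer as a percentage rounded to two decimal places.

0.05%

Nominal growth factor = 1.0322 × 1.0819 = 1.116737
Price-level growth factor = 1.0610 × 1.0520 = 1.116172
Real growth factor = 1.116737 / 1.116172 = 1.000506
Total real return = 1.000506 − 1 → 0.05%.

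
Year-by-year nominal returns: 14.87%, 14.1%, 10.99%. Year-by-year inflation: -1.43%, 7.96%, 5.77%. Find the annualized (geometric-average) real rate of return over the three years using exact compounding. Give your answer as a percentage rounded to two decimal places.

Compound the nominal returns: 1.1487 × 1.1410 × 1.1099 = 1.45470897.
Compound inflation: 0.9857 × 1.0796 × 1.0577 = 1.12556385.
Deflate: 1.45470897 / 1.12556385 = 1.29242687.
Annualized real rate = 1.29242687^(1/3) − 1 = 8.9269% → 8.93%.

8.93%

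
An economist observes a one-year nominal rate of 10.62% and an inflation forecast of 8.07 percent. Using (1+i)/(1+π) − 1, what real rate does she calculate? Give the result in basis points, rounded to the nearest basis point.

1 + r = 1.10620 / 1.08070 = 1.023596
r = 1.023596 − 1 = 2.3596%, i.e. 236 basis points.

236 basis points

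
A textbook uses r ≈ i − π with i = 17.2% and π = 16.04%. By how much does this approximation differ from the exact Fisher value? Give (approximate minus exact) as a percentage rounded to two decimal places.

Approximate: r ≈ 17.200% − 16.040% = 1.1600%
Exact: (1 + 0.1720)/(1 + 0.1604) − 1 = 0.9997%
Error = 1.1600% − 0.9997% = 0.1603% → 0.16%.

0.16%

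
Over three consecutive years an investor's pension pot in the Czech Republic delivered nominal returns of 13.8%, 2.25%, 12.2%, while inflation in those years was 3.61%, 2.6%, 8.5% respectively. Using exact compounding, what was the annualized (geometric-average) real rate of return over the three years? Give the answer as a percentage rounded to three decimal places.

4.217%

Compound the nominal returns: 1.1380 × 1.0225 × 1.1220 = 1.30556481.
Compound inflation: 1.0361 × 1.0260 × 1.0850 = 1.15339688.
Deflate: 1.30556481 / 1.15339688 = 1.13193024.
Annualized real rate = 1.13193024^(1/3) − 1 = 4.2173% → 4.217%.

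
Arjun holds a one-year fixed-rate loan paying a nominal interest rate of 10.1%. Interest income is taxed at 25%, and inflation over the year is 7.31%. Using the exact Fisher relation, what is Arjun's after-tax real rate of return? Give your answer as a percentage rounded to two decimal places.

After-tax nominal return = 10.1% × (1 − 0.25) = 7.5750%.
1 + r = 1.07575 / 1.07310 = 1.002469
After-tax real rate = 1.002469 − 1 → 0.25%.

0.25%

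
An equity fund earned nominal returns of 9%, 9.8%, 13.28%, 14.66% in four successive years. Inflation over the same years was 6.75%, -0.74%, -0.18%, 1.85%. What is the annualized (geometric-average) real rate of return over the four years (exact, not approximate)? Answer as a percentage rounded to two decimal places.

Compound the nominal returns: 1.0900 × 1.0980 × 1.1328 × 1.1466 = 1.55451177.
Compound inflation: 1.0675 × 0.9926 × 0.9982 × 1.0185 = 1.07726054.
Deflate: 1.55451177 / 1.07726054 = 1.44302303.
Annualized real rate = 1.44302303^(1/4) − 1 = 9.6020% → 9.60%.

9.60%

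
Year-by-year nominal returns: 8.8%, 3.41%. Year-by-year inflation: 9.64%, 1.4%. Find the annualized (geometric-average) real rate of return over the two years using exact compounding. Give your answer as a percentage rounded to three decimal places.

0.599%

Nominal growth factor = 1.0880 × 1.0341 = 1.12510080
Price-level growth factor = 1.0964 × 1.0140 = 1.11174960
Real growth factor = 1.12510080 / 1.11174960 = 1.01200918
Annualized real rate = 1.01200918^(1/2) − 1 = 0.5987% → 0.599%.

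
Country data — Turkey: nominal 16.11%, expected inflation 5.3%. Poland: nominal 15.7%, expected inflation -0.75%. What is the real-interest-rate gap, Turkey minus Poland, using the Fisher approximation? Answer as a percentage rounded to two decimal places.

-5.64%

Turkey: 16.11% − 5.3% = 10.810%
Poland: 15.7% − (-0.75%) = 16.450%
Differential = -5.640% → -5.64%.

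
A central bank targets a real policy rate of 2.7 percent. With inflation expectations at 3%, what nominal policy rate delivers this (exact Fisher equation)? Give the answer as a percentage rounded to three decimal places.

5.781%

(1 + i) = (1 + r)(1 + π) = 1.02700 × 1.03000 = 1.05781
i = 1.05781 − 1, so the required nominal rate is 5.781%.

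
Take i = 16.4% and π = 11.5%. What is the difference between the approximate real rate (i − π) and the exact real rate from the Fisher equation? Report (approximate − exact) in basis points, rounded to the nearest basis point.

Approximate: r ≈ 16.400% − 11.500% = 4.9000%
Exact: (1 + 0.1640)/(1 + 0.1150) − 1 = 4.3946%
Error = 4.9000% − 4.3946% = 0.5054% → 51 basis points.

51 basis points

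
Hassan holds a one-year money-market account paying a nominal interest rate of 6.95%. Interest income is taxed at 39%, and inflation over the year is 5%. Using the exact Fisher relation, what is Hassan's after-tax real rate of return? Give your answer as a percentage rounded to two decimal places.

After-tax nominal return = 6.95% × (1 − 0.39) = 4.2395%.
1 + r = 1.042395 / 1.05000 = 0.992757
After-tax real rate = 0.992757 − 1 → -0.72%.

-0.72%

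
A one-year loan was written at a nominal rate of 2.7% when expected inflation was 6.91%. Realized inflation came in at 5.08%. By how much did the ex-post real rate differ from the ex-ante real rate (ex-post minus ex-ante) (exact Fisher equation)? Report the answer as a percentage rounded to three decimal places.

1.673%

Ex-ante: (1 + 0.0270)/(1 + 0.0691) − 1 = -3.9379%
Ex-post: (1 + 0.0270)/(1 + 0.0508) − 1 = -2.2649%
Difference (ex-post − ex-ante) = 1.6730% → 1.673%.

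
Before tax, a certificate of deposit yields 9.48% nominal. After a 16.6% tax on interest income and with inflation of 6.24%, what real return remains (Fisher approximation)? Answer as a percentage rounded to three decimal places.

After-tax nominal return = 9.48% × (1 − 0.166) = 7.90632%.
r ≈ 7.90632% − 6.24% → 1.666%.

1.666%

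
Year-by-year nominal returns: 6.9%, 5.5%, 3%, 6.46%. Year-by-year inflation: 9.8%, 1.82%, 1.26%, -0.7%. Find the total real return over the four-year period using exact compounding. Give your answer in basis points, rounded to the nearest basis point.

1001 basis points

Nominal growth factor = 1.0690 × 1.0550 × 1.0300 × 1.0646 = 1.236670
Price-level growth factor = 1.0980 × 1.0182 × 1.0126 × 0.9930 = 1.124146
Real growth factor = 1.236670 / 1.124146 = 1.100098
Total real return = 1.100098 − 1 → 1001 basis points.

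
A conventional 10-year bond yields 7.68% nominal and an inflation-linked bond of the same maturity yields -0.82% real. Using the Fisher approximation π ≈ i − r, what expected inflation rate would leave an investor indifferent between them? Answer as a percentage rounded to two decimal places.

8.50%

π ≈ i − r = 7.68% − (-0.82%) → 8.50%.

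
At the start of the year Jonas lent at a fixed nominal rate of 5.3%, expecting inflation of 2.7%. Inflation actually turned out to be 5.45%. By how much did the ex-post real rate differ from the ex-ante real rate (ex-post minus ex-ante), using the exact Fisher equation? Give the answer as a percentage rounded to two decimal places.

Ex-ante: (1 + 0.0530)/(1 + 0.0270) − 1 = 2.5316%
Ex-post: (1 + 0.0530)/(1 + 0.0545) − 1 = -0.1422%
Difference (ex-post − ex-ante) = -2.6739% → -2.67%.

-2.67%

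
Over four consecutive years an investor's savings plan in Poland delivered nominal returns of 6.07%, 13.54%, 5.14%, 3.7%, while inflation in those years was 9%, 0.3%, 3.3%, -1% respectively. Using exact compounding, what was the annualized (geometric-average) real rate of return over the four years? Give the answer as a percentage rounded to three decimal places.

Nominal growth factor = 1.0607 × 1.1354 × 1.0514 × 1.0370 = 1.31307093
Price-level growth factor = 1.0900 × 1.0030 × 1.0330 × 0.9900 = 1.11805443
Real growth factor = 1.31307093 / 1.11805443 = 1.17442487
Annualized real rate = 1.17442487^(1/4) − 1 = 4.1013% → 4.101%.

4.101%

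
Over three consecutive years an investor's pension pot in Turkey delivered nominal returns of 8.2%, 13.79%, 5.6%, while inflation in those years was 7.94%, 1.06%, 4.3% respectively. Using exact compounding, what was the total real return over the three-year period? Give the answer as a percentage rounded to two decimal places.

Compound the nominal returns: 1.0820 × 1.1379 × 1.0560 = 1.300155.
Compound inflation: 1.0794 × 1.0106 × 1.0430 = 1.137748.
Deflate: 1.300155 / 1.137748 = 1.142745.
Total real return = 1.142745 − 1 → 14.27%.

14.27%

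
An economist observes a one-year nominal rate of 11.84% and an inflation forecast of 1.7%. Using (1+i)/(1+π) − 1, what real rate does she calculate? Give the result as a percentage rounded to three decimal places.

By the Fisher relation, 1 + r = (1 + i)/(1 + π).
1 + r = 1.11840 / 1.01700 = 1.09970501
r = 1.09970501 − 1 = 9.970501%, i.e. 9.971%.

9.971%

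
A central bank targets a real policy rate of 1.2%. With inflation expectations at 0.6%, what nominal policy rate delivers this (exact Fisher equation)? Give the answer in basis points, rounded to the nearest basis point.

(1 + i) = (1 + r)(1 + π) = 1.01200 × 1.00600 = 1.018072
i = 1.018072 − 1, so the required nominal rate is 181 basis points.

181 basis points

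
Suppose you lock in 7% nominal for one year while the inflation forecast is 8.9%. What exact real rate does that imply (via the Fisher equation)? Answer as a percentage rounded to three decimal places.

-1.745%

1 + r = 1.07000 / 1.08900 = 0.982553
r = 0.982553 − 1 = -1.7447%, i.e. -1.745%.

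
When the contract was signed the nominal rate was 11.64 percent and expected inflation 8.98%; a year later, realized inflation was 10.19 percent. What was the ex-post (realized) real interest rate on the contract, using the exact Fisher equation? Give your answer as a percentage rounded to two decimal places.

Ex-post: (1 + 0.1164)/(1 + 0.1019) − 1 = 1.3159%
So the realized real rate is 1.32%.

1.32%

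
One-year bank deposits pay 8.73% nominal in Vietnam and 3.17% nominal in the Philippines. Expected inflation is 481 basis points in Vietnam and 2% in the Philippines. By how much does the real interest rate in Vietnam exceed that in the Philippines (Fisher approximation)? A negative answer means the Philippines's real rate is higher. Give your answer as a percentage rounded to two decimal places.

2.75%

Vietnam: 8.73% − 4.81% = 3.920%
The Philippines: 3.17% − 2% = 1.170%
Differential = 2.750% → 2.75%.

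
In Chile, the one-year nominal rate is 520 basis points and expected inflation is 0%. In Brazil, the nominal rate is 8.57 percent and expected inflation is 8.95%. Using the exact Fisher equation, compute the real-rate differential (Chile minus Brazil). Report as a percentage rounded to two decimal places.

Chile: (1 + 0.0520)/(1 + 0.0000) − 1 = 5.2000%
Brazil: (1 + 0.0857)/(1 + 0.0895) − 1 = -0.3488%
Differential = 5.2000% − (-0.3488%) = 5.5488% → 5.55%.

5.55%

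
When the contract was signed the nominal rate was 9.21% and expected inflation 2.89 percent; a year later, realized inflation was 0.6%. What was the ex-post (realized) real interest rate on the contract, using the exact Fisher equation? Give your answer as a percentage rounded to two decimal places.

8.56%

Ex-post: (1 + 0.0921)/(1 + 0.0060) − 1 = 8.5586%
So the realized real rate is 8.56%.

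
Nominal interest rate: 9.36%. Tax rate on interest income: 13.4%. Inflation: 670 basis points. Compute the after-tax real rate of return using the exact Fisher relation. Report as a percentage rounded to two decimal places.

After-tax nominal return = 9.36% × (1 − 0.134) = 8.10576%.
1 + r = 1.0810576 / 1.06700 = 1.013175
After-tax real rate = 1.013175 − 1 → 1.32%.

1.32%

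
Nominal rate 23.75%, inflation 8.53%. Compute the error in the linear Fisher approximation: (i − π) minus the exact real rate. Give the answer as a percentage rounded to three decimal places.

1.196%

Approximate: r ≈ 23.750% − 8.530% = 15.2200%
Exact: (1 + 0.2375)/(1 + 0.0853) − 1 = 14.0238%
Error = 15.2200% − 14.0238% = 1.1962% → 1.196%.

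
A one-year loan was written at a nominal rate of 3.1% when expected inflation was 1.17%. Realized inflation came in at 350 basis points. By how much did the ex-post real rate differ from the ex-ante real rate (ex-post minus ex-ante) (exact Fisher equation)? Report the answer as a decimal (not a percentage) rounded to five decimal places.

-0.02294

Ex-ante: (1 + 0.0310)/(1 + 0.0117) − 1 = 1.9077%
Ex-post: (1 + 0.0310)/(1 + 0.0350) − 1 = -0.3865%
Difference (ex-post − ex-ante) = -2.2942% → -0.02294.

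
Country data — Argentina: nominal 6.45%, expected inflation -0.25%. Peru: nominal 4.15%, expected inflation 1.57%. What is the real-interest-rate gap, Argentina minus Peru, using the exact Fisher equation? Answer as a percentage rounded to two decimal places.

4.18%

Argentina: (1 + 0.0645)/(1 − 0.0025) − 1 = 6.7168%
Peru: (1 + 0.0415)/(1 + 0.0157) − 1 = 2.5401%
Differential = 6.7168% − 2.5401% = 4.1767% → 4.18%.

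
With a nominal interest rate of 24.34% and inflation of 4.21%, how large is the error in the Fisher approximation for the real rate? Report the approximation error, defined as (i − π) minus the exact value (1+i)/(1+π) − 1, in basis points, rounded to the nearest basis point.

Approximate: r ≈ 24.340% − 4.210% = 20.1300%
Exact: (1 + 0.2434)/(1 + 0.0421) − 1 = 19.3168%
Error = 20.1300% − 19.3168% = 0.8132% → 81 basis points.

81 basis points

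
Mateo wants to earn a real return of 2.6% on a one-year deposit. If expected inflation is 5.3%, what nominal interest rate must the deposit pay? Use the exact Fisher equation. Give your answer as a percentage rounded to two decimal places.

(1 + i) = (1 + r)(1 + π) = 1.02600 × 1.05300 = 1.080378
i = 1.080378 − 1, so the required nominal rate is 8.04%.

8.04%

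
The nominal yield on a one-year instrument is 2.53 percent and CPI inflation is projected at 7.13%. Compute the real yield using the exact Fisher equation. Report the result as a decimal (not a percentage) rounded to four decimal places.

-0.0429

By the Fisher relation, 1 + r = (1 + i)/(1 + π).
1 + r = 1.02530 / 1.07130 = 0.957062
r = 0.957062 − 1 = -4.2938%, i.e. -0.0429.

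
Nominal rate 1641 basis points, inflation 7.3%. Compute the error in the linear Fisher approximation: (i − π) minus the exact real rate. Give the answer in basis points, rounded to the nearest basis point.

Approximate: r ≈ 16.410% − 7.300% = 9.1100%
Exact: (1 + 0.1641)/(1 + 0.0730) − 1 = 8.4902%
Error = 9.1100% − 8.4902% = 0.6198% → 62 basis points.

62 basis points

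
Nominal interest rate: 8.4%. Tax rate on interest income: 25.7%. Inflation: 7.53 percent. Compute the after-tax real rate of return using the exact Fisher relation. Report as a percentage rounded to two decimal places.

After-tax nominal return = 8.4% × (1 − 0.257) = 6.2412%.
1 + r = 1.062412 / 1.07530 = 0.988015
After-tax real rate = 0.988015 − 1 → -1.20%.

-1.20%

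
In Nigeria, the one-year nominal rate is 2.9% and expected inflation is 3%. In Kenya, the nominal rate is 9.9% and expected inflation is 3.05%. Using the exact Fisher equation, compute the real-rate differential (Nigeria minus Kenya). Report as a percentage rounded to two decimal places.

-6.74%

Nigeria: (1 + 0.0290)/(1 + 0.0300) − 1 = -0.0971%
Kenya: (1 + 0.0990)/(1 + 0.0305) − 1 = 6.6473%
Differential = -0.0971% − 6.6473% = -6.7443% → -6.74%.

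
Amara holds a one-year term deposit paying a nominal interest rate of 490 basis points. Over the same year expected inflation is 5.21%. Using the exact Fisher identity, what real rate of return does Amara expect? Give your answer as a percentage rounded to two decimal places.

-0.29%

1 + r = 1.04900 / 1.05210 = 0.997054
r = 0.997054 − 1 = -0.2946%, i.e. -0.29%.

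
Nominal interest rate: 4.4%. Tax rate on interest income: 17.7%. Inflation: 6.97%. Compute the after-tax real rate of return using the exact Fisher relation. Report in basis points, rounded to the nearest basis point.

After-tax nominal return = 4.4% × (1 − 0.177) = 3.6212%.
1 + r = 1.036212 / 1.06970 = 0.968694
After-tax real rate = 0.968694 − 1 → -313 basis points.

-313 basis points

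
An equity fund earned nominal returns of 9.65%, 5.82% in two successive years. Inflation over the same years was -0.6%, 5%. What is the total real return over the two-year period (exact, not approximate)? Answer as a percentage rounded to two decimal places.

Compound the nominal returns: 1.0965 × 1.0582 = 1.160316.
Compound inflation: 0.9940 × 1.0500 = 1.043700.
Deflate: 1.160316 / 1.043700 = 1.111734.
Total real return = 1.111734 − 1 → 11.17%.

11.17%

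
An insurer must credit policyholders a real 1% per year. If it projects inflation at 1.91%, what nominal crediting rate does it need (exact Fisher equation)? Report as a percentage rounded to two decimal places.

(1 + i) = (1 + r)(1 + π) = 1.01000 × 1.01910 = 1.029291
i = 1.029291 − 1, so the required nominal rate is 2.93%.

2.93%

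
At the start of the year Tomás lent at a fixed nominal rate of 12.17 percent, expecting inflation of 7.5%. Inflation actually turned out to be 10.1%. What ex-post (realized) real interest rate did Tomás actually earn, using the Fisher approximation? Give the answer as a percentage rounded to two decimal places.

2.07%

Ex-post: 12.17% − 10.1% = 2.070%
So the realized real rate is 2.07%.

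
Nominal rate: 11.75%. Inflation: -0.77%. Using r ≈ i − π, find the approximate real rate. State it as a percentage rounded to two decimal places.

r ≈ i − π = 11.75% − (-0.77%) = 12.52%.

12.52%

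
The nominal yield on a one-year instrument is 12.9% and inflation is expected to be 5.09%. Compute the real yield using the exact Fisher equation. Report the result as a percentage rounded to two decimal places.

7.43%

By the Fisher equation, 1 + r = (1 + i)/(1 + π).
1 + r = 1.12900 / 1.05090 = 1.074317
r = 1.074317 − 1 = 7.4317%, i.e. 7.43%.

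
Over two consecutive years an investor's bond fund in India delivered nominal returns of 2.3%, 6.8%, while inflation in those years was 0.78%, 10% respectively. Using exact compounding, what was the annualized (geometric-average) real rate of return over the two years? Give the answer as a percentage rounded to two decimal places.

Nominal growth factor = 1.0230 × 1.0680 = 1.092564000
Price-level growth factor = 1.0078 × 1.1000 = 1.108580000
Real growth factor = 1.092564000 / 1.108580000 = 0.985552689
Annualized real rate = 0.985552689^(1/2) − 1 = -0.72499% → -0.72%.

-0.72%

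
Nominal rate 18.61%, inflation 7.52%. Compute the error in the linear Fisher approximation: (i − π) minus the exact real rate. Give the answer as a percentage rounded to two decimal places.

0.78%

Approximate: r ≈ 18.610% − 7.520% = 11.0900%
Exact: (1 + 0.1861)/(1 + 0.0752) − 1 = 10.3144%
Error = 11.0900% − 10.3144% = 0.7756% → 0.78%.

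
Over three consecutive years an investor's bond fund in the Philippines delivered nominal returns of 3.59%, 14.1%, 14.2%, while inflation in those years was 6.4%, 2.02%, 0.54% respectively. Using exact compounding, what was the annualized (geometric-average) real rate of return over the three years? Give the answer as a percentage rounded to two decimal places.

Nominal growth factor = 1.0359 × 1.1410 × 1.1420 = 1.34980049
Price-level growth factor = 1.0640 × 1.0202 × 1.0054 = 1.09135446
Real growth factor = 1.34980049 / 1.09135446 = 1.23681218
Annualized real rate = 1.23681218^(1/3) − 1 = 7.3416% → 7.34%.

7.34%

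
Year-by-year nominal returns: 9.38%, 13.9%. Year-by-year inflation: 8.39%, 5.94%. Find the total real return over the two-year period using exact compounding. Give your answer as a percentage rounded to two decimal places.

Nominal growth factor = 1.0938 × 1.1390 = 1.245838
Price-level growth factor = 1.0839 × 1.0594 = 1.148284
Real growth factor = 1.245838 / 1.148284 = 1.084957
Total real return = 1.084957 − 1 → 8.50%.

8.50%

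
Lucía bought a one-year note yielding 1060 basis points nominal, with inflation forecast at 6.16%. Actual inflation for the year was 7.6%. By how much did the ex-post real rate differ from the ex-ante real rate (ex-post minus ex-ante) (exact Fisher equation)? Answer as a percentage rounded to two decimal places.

-1.39%

Ex-ante: (1 + 0.1060)/(1 + 0.0616) − 1 = 4.1824%
Ex-post: (1 + 0.1060)/(1 + 0.0760) − 1 = 2.7881%
Difference (ex-post − ex-ante) = -1.3943% → -1.39%.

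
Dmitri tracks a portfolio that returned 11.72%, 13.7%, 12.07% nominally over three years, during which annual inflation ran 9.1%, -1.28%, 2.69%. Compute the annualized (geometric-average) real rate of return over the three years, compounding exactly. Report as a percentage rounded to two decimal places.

Compound the nominal returns: 1.1172 × 1.1370 × 1.1207 = 1.42357635.
Compound inflation: 1.0910 × 0.9872 × 1.0269 = 1.10600745.
Deflate: 1.42357635 / 1.10600745 = 1.28713089.
Annualized real rate = 1.28713089^(1/3) − 1 = 8.7780% → 8.78%.

8.78%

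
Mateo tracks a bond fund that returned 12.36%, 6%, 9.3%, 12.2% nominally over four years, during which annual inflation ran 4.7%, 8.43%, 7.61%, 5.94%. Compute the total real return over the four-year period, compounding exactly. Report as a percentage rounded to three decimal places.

12.855%

Nominal growth factor = 1.1236 × 1.0600 × 1.0930 × 1.1220 = 1.460598
Price-level growth factor = 1.0470 × 1.0843 × 1.0761 × 1.0594 = 1.294222
Real growth factor = 1.460598 / 1.294222 = 1.128553
Total real return = 1.128553 − 1 → 12.855%.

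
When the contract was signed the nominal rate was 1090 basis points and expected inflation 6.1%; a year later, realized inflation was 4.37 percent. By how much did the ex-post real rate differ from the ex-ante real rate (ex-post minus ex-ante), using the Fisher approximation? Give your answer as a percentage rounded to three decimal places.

Ex-ante: 10.9% − 6.1% = 4.800%
Ex-post: 10.9% − 4.37% = 6.530%
Difference (ex-post − ex-ante) = 1.7300% → 1.730%.

1.730%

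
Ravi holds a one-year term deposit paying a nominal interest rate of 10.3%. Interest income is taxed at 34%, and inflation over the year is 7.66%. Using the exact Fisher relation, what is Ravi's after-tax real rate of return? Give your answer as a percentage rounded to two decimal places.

After-tax nominal return = 10.3% × (1 − 0.34) = 6.7980%.
1 + r = 1.06798 / 1.07660 = 0.991993
After-tax real rate = 0.991993 − 1 → -0.80%.

-0.80%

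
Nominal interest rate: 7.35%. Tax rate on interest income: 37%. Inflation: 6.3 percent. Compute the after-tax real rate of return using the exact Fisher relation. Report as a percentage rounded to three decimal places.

After-tax nominal return = 7.35% × (1 − 0.37) = 4.6305%.
1 + r = 1.046305 / 1.06300 = 0.984294
After-tax real rate = 0.984294 − 1 → -1.571%.

-1.571%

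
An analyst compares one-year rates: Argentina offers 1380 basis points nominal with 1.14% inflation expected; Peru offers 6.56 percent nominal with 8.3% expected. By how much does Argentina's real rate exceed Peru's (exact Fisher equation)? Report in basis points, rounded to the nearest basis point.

1412 basis points

Argentina: (1 + 0.1380)/(1 + 0.0114) − 1 = 12.5173%
Peru: (1 + 0.0656)/(1 + 0.0830) − 1 = -1.6066%
Differential = 12.5173% − (-1.6066%) = 14.1240% → 1412 basis points.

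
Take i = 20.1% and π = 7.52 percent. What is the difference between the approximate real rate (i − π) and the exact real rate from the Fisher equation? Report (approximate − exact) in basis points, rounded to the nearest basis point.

88 basis points

Approximate: r ≈ 20.100% − 7.520% = 12.5800%
Exact: (1 + 0.2010)/(1 + 0.0752) − 1 = 11.7001%
Error = 12.5800% − 11.7001% = 0.8799% → 88 basis points.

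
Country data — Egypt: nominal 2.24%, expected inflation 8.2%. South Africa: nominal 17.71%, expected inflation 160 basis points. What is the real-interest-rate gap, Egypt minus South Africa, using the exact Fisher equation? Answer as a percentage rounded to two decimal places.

-21.36%

Egypt: (1 + 0.0224)/(1 + 0.0820) − 1 = -5.5083%
South Africa: (1 + 0.1771)/(1 + 0.0160) − 1 = 15.8563%
Differential = -5.5083% − 15.8563% = -21.3646% → -21.36%.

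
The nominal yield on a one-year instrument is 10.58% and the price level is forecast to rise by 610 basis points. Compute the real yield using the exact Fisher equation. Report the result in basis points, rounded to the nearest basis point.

1 + r = 1.10580 / 1.06100 = 1.042224
r = 1.042224 − 1 = 4.2224%, i.e. 422 basis points.

422 basis points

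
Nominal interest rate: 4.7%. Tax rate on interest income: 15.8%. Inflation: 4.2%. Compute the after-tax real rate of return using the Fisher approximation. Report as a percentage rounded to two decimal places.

-0.24%

After-tax nominal return = 4.7% × (1 − 0.158) = 3.9574%.
r ≈ 3.9574% − 4.2% → -0.24%.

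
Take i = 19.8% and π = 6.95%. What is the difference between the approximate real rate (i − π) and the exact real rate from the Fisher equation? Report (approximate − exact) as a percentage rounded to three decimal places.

0.835%

Approximate: r ≈ 19.800% − 6.950% = 12.8500%
Exact: (1 + 0.1980)/(1 + 0.0695) − 1 = 12.0150%
Error = 12.8500% − 12.0150% = 0.8350% → 0.835%.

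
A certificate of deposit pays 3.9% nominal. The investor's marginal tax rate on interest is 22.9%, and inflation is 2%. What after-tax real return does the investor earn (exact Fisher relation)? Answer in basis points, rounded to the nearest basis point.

99 basis points

After-tax nominal return = 3.9% × (1 − 0.229) = 3.0069%.
1 + r = 1.030069 / 1.02000 = 1.009872
After-tax real rate = 1.009872 − 1 → 99 basis points.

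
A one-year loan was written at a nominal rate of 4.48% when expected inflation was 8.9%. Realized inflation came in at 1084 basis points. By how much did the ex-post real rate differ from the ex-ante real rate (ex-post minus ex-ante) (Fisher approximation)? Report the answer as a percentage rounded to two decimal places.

-1.94%

Ex-ante: 4.48% − 8.9% = -4.420%
Ex-post: 4.48% − 10.84% = -6.360%
Difference (ex-post − ex-ante) = -1.9400% → -1.94%.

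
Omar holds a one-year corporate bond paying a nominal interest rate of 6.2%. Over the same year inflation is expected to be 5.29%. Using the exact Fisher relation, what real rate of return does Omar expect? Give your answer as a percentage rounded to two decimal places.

1 + r = 1.06200 / 1.05290 = 1.008643
r = 1.008643 − 1 = 0.8643%, i.e. 0.86%.

0.86%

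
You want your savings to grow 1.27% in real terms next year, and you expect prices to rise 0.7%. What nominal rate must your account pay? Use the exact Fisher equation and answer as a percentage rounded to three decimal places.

(1 + i) = (1 + r)(1 + π) = 1.01270 × 1.00700 = 1.0197889
i = 1.0197889 − 1, so the required nominal rate is 1.979%.

1.979%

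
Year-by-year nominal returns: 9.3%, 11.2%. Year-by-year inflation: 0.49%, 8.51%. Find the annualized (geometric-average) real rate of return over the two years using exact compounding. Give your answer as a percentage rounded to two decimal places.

5.58%

Nominal growth factor = 1.0930 × 1.1120 = 1.21541600
Price-level growth factor = 1.0049 × 1.0851 = 1.09041699
Real growth factor = 1.21541600 / 1.09041699 = 1.11463414
Annualized real rate = 1.11463414^(1/2) − 1 = 5.5762% → 5.58%.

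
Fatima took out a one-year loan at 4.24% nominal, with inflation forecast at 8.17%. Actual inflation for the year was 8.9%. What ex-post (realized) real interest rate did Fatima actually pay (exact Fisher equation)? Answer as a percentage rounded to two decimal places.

Ex-post: (1 + 0.0424)/(1 + 0.0890) − 1 = -4.2792%
So the realized real rate is -4.28%.

-4.28%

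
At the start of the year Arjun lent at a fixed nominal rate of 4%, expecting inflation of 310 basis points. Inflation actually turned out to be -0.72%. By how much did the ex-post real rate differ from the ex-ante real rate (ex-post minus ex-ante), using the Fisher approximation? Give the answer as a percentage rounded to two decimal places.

3.82%

Ex-ante: 4% − 3.1% = 0.900%
Ex-post: 4% − (-0.72%) = 4.720%
Difference (ex-post − ex-ante) = 3.8200% → 3.82%.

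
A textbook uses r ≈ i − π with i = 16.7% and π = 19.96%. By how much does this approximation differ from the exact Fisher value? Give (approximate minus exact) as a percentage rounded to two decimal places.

-0.54%

Approximate: r ≈ 16.700% − 19.960% = -3.2600%
Exact: (1 + 0.1670)/(1 + 0.1996) − 1 = -2.7176%
Error = -3.2600% − (-2.7176%) = -0.5424% → -0.54%.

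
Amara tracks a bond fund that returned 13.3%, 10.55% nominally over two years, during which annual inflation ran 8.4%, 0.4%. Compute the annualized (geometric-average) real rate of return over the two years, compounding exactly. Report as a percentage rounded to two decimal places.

Compound the nominal returns: 1.1330 × 1.1055 = 1.25253150.
Compound inflation: 1.0840 × 1.0040 = 1.08833600.
Deflate: 1.25253150 / 1.08833600 = 1.15086839.
Annualized real rate = 1.15086839^(1/2) − 1 = 7.2785% → 7.28%.

7.28%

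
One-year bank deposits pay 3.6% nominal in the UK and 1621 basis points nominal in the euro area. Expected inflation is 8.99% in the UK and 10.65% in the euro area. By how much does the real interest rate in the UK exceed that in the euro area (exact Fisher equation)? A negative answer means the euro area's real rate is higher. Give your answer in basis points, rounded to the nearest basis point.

-997 basis points

The UK: (1 + 0.0360)/(1 + 0.0899) − 1 = -4.9454%
The euro area: (1 + 0.1621)/(1 + 0.1065) − 1 = 5.0249%
Differential = -4.9454% − 5.0249% = -9.9703% → -997 basis points.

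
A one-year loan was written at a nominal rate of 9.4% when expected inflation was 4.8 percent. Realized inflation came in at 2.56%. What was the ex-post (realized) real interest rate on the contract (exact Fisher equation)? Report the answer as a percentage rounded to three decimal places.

6.669%

Ex-post: (1 + 0.0940)/(1 + 0.0256) − 1 = 6.6693%
So the realized real rate is 6.669%.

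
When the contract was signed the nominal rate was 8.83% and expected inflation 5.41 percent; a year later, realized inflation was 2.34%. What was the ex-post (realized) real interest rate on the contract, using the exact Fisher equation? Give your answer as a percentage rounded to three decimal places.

6.342%

Ex-post: (1 + 0.0883)/(1 + 0.0234) − 1 = 6.3416%
So the realized real rate is 6.342%.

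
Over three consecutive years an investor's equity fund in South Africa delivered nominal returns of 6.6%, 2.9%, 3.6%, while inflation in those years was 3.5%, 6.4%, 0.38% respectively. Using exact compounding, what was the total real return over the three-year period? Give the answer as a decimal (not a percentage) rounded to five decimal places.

0.02802

Nominal growth factor = 1.0660 × 1.0290 × 1.0360 = 1.136403
Price-level growth factor = 1.0350 × 1.0640 × 1.0038 = 1.105425
Real growth factor = 1.136403 / 1.105425 = 1.028024
Total real return = 1.028024 − 1 → 0.02802.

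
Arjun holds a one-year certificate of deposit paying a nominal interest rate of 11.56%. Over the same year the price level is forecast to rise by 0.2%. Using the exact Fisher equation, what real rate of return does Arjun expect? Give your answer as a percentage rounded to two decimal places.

By the Fisher equation, 1 + r = (1 + i)/(1 + π).
1 + r = 1.11560 / 1.00200 = 1.113373
r = 1.113373 − 1 = 11.3373%, i.e. 11.34%.

11.34%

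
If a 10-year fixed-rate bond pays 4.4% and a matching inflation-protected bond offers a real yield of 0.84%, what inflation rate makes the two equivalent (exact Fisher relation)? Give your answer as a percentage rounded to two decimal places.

3.53%

(1 + π) = (1 + i)/(1 + r) = 1.04400 / 1.00840 = 1.035303
Break-even inflation = 1.035303 − 1 → 3.53%.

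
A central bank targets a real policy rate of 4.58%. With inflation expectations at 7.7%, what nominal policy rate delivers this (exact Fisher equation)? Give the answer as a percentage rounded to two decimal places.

12.63%

(1 + i) = (1 + r)(1 + π) = 1.04580 × 1.07700 = 1.1263266
i = 1.1263266 − 1, so the required nominal rate is 12.63%.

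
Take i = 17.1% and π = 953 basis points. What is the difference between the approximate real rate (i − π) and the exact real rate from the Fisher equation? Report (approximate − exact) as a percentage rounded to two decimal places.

0.66%

Approximate: r ≈ 17.100% − 9.530% = 7.5700%
Exact: (1 + 0.1710)/(1 + 0.0953) − 1 = 6.9113%
Error = 7.5700% − 6.9113% = 0.6587% → 0.66%.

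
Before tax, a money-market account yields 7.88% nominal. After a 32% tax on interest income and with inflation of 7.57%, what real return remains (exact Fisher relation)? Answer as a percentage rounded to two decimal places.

-2.06%

After-tax nominal return = 7.88% × (1 − 0.32) = 5.3584%.
1 + r = 1.053584 / 1.07570 = 0.979440
After-tax real rate = 0.979440 − 1 → -2.06%.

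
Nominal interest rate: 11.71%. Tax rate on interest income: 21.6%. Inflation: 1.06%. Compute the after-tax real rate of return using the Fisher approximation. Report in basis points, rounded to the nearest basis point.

812 basis points

After-tax nominal return = 11.71% × (1 − 0.216) = 9.18064%.
r ≈ 9.18064% − 1.06% → 812 basis points.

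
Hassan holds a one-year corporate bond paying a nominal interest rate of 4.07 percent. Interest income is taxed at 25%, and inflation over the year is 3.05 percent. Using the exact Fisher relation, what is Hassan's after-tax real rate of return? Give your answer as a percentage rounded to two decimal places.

After-tax nominal return = 4.07% × (1 − 0.25) = 3.0525%.
1 + r = 1.030525 / 1.03050 = 1.000024
After-tax real rate = 1.000024 − 1 → 0.00%.

0.00%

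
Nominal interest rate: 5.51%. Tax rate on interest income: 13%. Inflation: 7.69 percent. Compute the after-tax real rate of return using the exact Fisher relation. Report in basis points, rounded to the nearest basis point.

-269 basis points

After-tax nominal return = 5.51% × (1 − 0.13) = 4.7937%.
1 + r = 1.047937 / 1.07690 = 0.973105
After-tax real rate = 0.973105 − 1 → -269 basis points.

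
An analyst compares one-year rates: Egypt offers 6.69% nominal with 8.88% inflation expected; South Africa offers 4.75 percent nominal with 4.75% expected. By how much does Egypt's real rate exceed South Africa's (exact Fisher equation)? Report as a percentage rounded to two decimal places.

Egypt: (1 + 0.0669)/(1 + 0.0888) − 1 = -2.0114%
South Africa: (1 + 0.0475)/(1 + 0.0475) − 1 = 0.0000%
Differential = -2.0114% − 0.0000% = -2.0114% → -2.01%.

-2.01%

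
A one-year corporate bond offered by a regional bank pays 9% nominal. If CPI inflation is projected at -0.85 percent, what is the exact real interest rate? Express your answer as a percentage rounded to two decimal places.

1 + r = 1.09000 / 0.99150 = 1.099344
r = 1.099344 − 1 = 9.9344%, i.e. 9.93%.

9.93%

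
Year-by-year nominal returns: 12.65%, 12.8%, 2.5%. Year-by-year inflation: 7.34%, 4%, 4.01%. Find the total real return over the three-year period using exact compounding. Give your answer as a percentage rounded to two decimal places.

12.17%

Nominal growth factor = 1.1265 × 1.1280 × 1.0250 = 1.302459
Price-level growth factor = 1.0734 × 1.0400 × 1.0401 = 1.161101
Real growth factor = 1.302459 / 1.161101 = 1.121745
Total real return = 1.121745 − 1 → 12.17%.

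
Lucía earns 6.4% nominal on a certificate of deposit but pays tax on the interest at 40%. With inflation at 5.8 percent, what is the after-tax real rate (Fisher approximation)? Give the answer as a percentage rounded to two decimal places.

-1.96%

After-tax nominal return = 6.4% × (1 − 0.4) = 3.8400%.
r ≈ 3.8400% − 5.8% → -1.96%.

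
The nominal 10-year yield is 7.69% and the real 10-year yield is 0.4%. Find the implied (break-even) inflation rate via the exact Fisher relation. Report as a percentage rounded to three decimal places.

(1 + π) = (1 + i)/(1 + r) = 1.07690 / 1.00400 = 1.072610
Break-even inflation = 1.072610 − 1 → 7.261%.

7.261%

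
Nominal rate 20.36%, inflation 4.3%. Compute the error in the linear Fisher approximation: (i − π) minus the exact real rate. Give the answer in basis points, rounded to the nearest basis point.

66 basis points

Approximate: r ≈ 20.360% − 4.300% = 16.0600%
Exact: (1 + 0.2036)/(1 + 0.0430) − 1 = 15.3979%
Error = 16.0600% − 15.3979% = 0.6621% → 66 basis points.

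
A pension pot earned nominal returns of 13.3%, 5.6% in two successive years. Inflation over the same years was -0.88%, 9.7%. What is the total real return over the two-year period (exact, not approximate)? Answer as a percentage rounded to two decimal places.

Nominal growth factor = 1.1330 × 1.0560 = 1.196448
Price-level growth factor = 0.9912 × 1.0970 = 1.087346
Real growth factor = 1.196448 / 1.087346 = 1.100337
Total real return = 1.100337 − 1 → 10.03%.

10.03%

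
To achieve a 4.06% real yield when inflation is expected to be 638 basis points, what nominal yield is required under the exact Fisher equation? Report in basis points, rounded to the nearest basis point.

(1 + i) = (1 + r)(1 + π) = 1.04060 × 1.06380 = 1.10699028
i = 1.10699028 − 1, so the required nominal rate is 1070 basis points.

1070 basis points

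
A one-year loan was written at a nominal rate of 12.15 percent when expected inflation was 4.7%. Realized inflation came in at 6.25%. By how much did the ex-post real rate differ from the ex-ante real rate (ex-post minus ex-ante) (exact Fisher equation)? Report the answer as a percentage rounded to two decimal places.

Ex-ante: (1 + 0.1215)/(1 + 0.0470) − 1 = 7.1156%
Ex-post: (1 + 0.1215)/(1 + 0.0625) − 1 = 5.5529%
Difference (ex-post − ex-ante) = -1.5626% → -1.56%.

-1.56%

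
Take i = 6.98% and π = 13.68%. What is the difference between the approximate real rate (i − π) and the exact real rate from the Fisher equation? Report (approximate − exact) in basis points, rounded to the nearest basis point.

Approximate: r ≈ 6.980% − 13.680% = -6.7000%
Exact: (1 + 0.0698)/(1 + 0.1368) − 1 = -5.8937%
Error = -6.7000% − (-5.8937%) = -0.8063% → -81 basis points.

-81 basis points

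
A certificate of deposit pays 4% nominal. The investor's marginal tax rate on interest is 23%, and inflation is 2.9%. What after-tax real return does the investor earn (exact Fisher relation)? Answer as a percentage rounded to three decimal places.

After-tax nominal return = 4% × (1 − 0.23) = 3.0800%.
1 + r = 1.03080 / 1.02900 = 1.001749
After-tax real rate = 1.001749 − 1 → 0.175%.

0.175%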